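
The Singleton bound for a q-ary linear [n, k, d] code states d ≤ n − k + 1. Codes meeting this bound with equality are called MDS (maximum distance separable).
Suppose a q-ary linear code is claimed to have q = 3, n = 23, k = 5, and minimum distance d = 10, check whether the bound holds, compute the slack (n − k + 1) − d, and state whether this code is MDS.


Singleton RHS = n − k + 1 = 19, slack = 9, bound satisfied, not MDS.

Singleton bound: d ≤ n − k + 1.
Here n = 23, k = 5, so n − k + 1 = 19.
Given d = 10, check d ≤ 19: YES.
Slack = (n − k + 1) − d = 9.
The code is NOT MDS (slack = 9 > 0).
Description: the claimed parameters are [23, 5, 10]_3; such a code would be non-MDS.


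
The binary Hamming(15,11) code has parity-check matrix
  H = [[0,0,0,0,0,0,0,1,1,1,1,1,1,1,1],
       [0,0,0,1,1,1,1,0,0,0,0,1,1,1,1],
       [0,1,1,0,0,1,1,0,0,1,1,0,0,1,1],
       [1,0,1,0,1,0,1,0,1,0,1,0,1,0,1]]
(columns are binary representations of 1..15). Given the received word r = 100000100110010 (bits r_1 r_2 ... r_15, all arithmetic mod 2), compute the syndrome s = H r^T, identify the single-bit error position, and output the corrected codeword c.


s = (1, 0, 0, 1)^T, error position = 9, corrected codeword c = 100000101110010

Compute s = H r^T mod 2 one row at a time:
  s_1 = 0 + 0 + 1 + 1 + 0 + 0 + 1 + 0 = 3 ≡ 1 (mod 2).
  s_2 = 0 + 0 + 0 + 1 + 0 + 0 + 1 + 0 = 2 ≡ 0 (mod 2).
  s_3 = 0 + 0 + 0 + 1 + 1 + 1 + 1 + 0 = 4 ≡ 0 (mod 2).
  s_4 = 1 + 0 + 0 + 1 + 0 + 1 + 0 + 0 = 3 ≡ 1 (mod 2).
s = (1, 0, 0, 1)^T — this equals column 9 of H (binary 1001), so error is at position 9.
Correct: flip bit 9 of r = 100000100110010 to get c = 100000101110010.


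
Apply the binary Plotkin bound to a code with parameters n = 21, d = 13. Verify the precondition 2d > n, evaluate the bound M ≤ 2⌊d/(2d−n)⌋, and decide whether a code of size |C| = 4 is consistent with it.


Plotkin bound M ≤ 4; given |C| = 4 ≤ bound (satisfied).

Check applicability: 2d = 26, n = 21.
2d − n = 5 > 0, so Plotkin applies.
Compute d/(2d−n) = 13/5 ≈ 2.6000.
⌊d/(2d−n)⌋ = 2.
Plotkin bound: M ≤ 2·2 = 4.
Given |C| = 4, check: satisfied.
This |C| is at the Plotkin bound.


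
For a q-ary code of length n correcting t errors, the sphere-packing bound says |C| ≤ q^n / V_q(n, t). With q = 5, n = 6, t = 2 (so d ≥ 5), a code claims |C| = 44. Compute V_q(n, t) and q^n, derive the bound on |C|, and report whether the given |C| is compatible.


V_q(n, t) = 265, q^n = 15625, Hamming bound = 58, |C| = 44 ≤ bound (satisfied).

Step 1: Compute V_q(n, t) = Σ_{j=0}^2 C(n, j) (q−1)^j.
  j = 0: C(6,0)·(4)^0 = 1·1 = 1.
  j = 1: C(6,1)·(4)^1 = 6·4 = 24.
  j = 2: C(6,2)·(4)^2 = 15·16 = 240.
  V_q(n, t) = 1 + 24 + 240 = 265.
Step 2: q^n = 5^6 = 15625.
Step 3: Hamming bound ⌊q^n / V_q(n,t)⌋ = ⌊15625/265⌋ = 58.
Step 4: Compare |C| = 44 to 58: satisfied.
The claimed |C| lies below the Hamming bound.


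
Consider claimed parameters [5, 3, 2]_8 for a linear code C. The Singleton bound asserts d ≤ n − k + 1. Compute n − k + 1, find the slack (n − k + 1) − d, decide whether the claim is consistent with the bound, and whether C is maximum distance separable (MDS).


Singleton RHS = n − k + 1 = 3, slack = 1, bound satisfied, not MDS.

Singleton bound: d ≤ n − k + 1.
Here n = 5, k = 3, so n − k + 1 = 3.
Given d = 2, check d ≤ 3: YES.
Slack = (n − k + 1) − d = 1.
The code is NOT MDS (slack = 1 > 0).
Description: the claimed parameters are [5, 3, 2]_8; such a code would be non-MDS.


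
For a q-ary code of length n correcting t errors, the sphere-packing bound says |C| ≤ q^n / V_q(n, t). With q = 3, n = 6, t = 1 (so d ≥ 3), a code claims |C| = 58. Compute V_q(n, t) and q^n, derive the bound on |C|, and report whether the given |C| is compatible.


V_q(n, t) = 13, q^n = 729, Hamming bound = 56, |C| = 58 > bound (violated).

Step 1: Compute V_q(n, t) = Σ_{j=0}^1 C(n, j) (q−1)^j.
  j = 0: C(6,0)·(2)^0 = 1·1 = 1.
  j = 1: C(6,1)·(2)^1 = 6·2 = 12.
  V_q(n, t) = 1 + 12 = 13.
Step 2: q^n = 3^6 = 729.
Step 3: Hamming bound ⌊q^n / V_q(n,t)⌋ = ⌊729/13⌋ = 56.
Step 4: Compare |C| = 58 to 56: violated.
The claimed |C| lies above the Hamming bound, so no 3-ary code of length 6 with d ≥ 3 can have 58 codewords.


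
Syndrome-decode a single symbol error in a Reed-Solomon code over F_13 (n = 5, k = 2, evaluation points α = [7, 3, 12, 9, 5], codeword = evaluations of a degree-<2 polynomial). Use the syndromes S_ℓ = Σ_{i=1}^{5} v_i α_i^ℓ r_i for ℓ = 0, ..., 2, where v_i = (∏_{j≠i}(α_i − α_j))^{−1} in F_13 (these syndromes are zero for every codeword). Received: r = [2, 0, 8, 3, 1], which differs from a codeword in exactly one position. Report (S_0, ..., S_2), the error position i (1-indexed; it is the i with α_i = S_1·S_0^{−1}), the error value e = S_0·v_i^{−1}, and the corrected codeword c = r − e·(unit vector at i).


S = (4, 9, 4), error at position 3, error magnitude e = 10, c = [2, 0, 11, 3, 1].

Step 1: column multipliers v_i = (∏_{j≠i}(α_i − α_j))^{−1} mod 13.
  i = 1 (α = 7): (7−3)(7−12)(7−9)(7−5) = 4·(−5)·(−2)·2 = 80 ≡ 2, so v_1 = 2^{−1} = 7 (mod 13).
  i = 2 (α = 3): (3−7)(3−12)(3−9)(3−5) = (−4)·(−9)·(−6)·(−2) = 432 ≡ 3, so v_2 = 3^{−1} = 9 (mod 13).
  i = 3 (α = 12): (12−7)(12−3)(12−9)(12−5) = 5·9·3·7 = 945 ≡ 9, so v_3 = 9^{−1} = 3 (mod 13).
  i = 4 (α = 9): (9−7)(9−3)(9−12)(9−5) = 2·6·(−3)·4 = −144 ≡ 12, so v_4 = 12^{−1} = 12 (mod 13).
  i = 5 (α = 5): (5−7)(5−3)(5−12)(5−9) = (−2)·2·(−7)·(−4) = −112 ≡ 5, so v_5 = 5^{−1} = 8 (mod 13).
  v = [7, 9, 3, 12, 8].
Step 2: syndromes of r = [2, 0, 8, 3, 1] (all sums mod 13).
  S_0 = Σ v_i r_i = 7·2 + 9·0 + 3·8 + 12·3 + 8·1 = 82 ≡ 4.
  S_1 = Σ v_i α_i r_i = 7·7·2 + 9·3·0 + 3·12·8 + 12·9·3 + 8·5·1 = 750 ≡ 9.
  α_i^2 mod 13 = [10, 9, 1, 3, 12].
  S_2 = Σ v_i α_i^2 r_i = 7·10·2 + 9·9·0 + 3·1·8 + 12·3·3 + 8·12·1 = 368 ≡ 4.
  S = (4, 9, 4) ≠ 0, so r is not a codeword (an error is present).
Step 3: locate the error. For a single error e at position i, S_ℓ = v_i·e·α_i^ℓ, so α_err = S_1/S_0.
  S_0^{−1} = 4^{−1} = 10 (mod 13), so α_err = 9·10 = 90 ≡ 12 = α_3. Error position i = 3.
  Consistency check: S_2/S_1 = 4·3 = 12 ≡ 12 = α_err ✓ (single-error assumption holds).
Step 4: error magnitude e = S_0/v_3 = S_0·∏_{j≠3}(α_3 − α_j) = 4·9 = 36 ≡ 10 (mod 13).
Step 5: correct position 3: c_3 = r_3 − e = 8 − 10 ≡ 11 (mod 13). Hence c = [2, 0, 11, 3, 1].
  Check: interpolating c through the α_i gives m(x) = 5 + 7·x (degree < 2) with m(α_i) = c_i for every i, so c is indeed a codeword.


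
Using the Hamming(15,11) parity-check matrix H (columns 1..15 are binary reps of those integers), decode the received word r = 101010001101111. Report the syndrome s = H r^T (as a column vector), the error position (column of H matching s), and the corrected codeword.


s = (0, 1, 0, 0)^T, error position = 4, corrected codeword c = 101110001101111

Compute s = H r^T mod 2 one row at a time:
  s_1 = 0 + 1 + 1 + 0 + 1 + 1 + 1 + 1 = 6 ≡ 0 (mod 2).
  s_2 = 0 + 1 + 0 + 0 + 1 + 1 + 1 + 1 = 5 ≡ 1 (mod 2).
  s_3 = 0 + 1 + 0 + 0 + 1 + 0 + 1 + 1 = 4 ≡ 0 (mod 2).
  s_4 = 1 + 1 + 1 + 0 + 1 + 0 + 1 + 1 = 6 ≡ 0 (mod 2).
s = (0, 1, 0, 0)^T — this equals column 4 of H (binary 0100), so error is at position 4.
Correct: flip bit 4 of r = 101010001101111 to get c = 101110001101111.


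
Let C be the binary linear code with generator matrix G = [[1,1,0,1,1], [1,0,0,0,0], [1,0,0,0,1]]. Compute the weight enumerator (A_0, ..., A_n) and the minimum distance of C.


Weight distribution: A_0 = 1, A_1 = 2, A_2 = 2, A_3 = 2, A_4 = 1. Minimum distance d = 1.

Enumerate all 2^3 = 8 messages m ∈ F_2^3.
For each, compute codeword c = mG in F_2^5, then tally its weight.
  m = 000 → c = 00000, weight = 0.
  m = 100 → c = 11011, weight = 4.
  m = 010 → c = 10000, weight = 1.
  m = 110 → c = 01011, weight = 3.
  m = 001 → c = 10001, weight = 2.
  m = 101 → c = 01010, weight = 2.
  m = 011 → c = 00001, weight = 1.
  m = 111 → c = 11010, weight = 3.
Tally weights:
  weight 0: 1 codewords.
  weight 1: 2 codewords.
  weight 2: 2 codewords.
  weight 3: 2 codewords.
  weight 4: 1 codewords.
Minimum distance d = smallest w > 0 with A_w > 0 = 1.
Sanity: Σ A_w = 8 = 2^3 = 8 ✓.


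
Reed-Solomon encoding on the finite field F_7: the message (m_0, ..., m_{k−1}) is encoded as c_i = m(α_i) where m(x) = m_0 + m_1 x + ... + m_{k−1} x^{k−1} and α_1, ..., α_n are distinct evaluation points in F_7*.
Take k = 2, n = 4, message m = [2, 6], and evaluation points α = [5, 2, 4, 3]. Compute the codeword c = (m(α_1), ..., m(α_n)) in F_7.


c = [4, 0, 5, 6]

Message polynomial: m(x) = 2 + 6·x (mod 7).
For each evaluation point α_i, compute m(α_i) mod 7:
  α_1 = 5: Horner steps 6 → 4, so m(5) = 4.
  α_2 = 2: Horner steps 6 → 0, so m(2) = 0.
  α_3 = 4: Horner steps 6 → 5, so m(4) = 5.
  α_4 = 3: Horner steps 6 → 6, so m(3) = 6.
Codeword c = [4, 0, 5, 6] ∈ F_7^4.


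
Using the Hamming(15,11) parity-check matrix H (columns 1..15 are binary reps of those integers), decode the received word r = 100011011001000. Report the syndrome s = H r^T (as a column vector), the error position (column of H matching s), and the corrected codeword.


s = (1, 1, 1, 1)^T, error position = 15, corrected codeword c = 100011011001001

Compute s = H r^T mod 2 one row at a time:
  s_1 = 1 + 1 + 0 + 0 + 1 + 0 + 0 + 0 = 3 ≡ 1 (mod 2).
  s_2 = 0 + 1 + 1 + 0 + 1 + 0 + 0 + 0 = 3 ≡ 1 (mod 2).
  s_3 = 0 + 0 + 1 + 0 + 0 + 0 + 0 + 0 = 1 ≡ 1 (mod 2).
  s_4 = 1 + 0 + 1 + 0 + 1 + 0 + 0 + 0 = 3 ≡ 1 (mod 2).
s = (1, 1, 1, 1)^T — this equals column 15 of H (binary 1111), so error is at position 15.
Correct: flip bit 15 of r = 100011011001000 to get c = 100011011001001.


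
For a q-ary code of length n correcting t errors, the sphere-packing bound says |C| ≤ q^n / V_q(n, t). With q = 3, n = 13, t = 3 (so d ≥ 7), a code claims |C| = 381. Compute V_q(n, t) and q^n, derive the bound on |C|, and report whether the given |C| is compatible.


V_q(n, t) = 2627, q^n = 1594323, Hamming bound = 606, |C| = 381 ≤ bound (satisfied).

Step 1: Compute V_q(n, t) = Σ_{j=0}^3 C(n, j) (q−1)^j.
  j = 0: C(13,0)·(2)^0 = 1·1 = 1.
  j = 1: C(13,1)·(2)^1 = 13·2 = 26.
  j = 2: C(13,2)·(2)^2 = 78·4 = 312.
  j = 3: C(13,3)·(2)^3 = 286·8 = 2288.
  V_q(n, t) = 1 + 26 + 312 + 2288 = 2627.
Step 2: q^n = 3^13 = 1594323.
Step 3: Hamming bound ⌊q^n / V_q(n,t)⌋ = ⌊1594323/2627⌋ = 606.
Step 4: Compare |C| = 381 to 606: satisfied.
The claimed |C| lies below the Hamming bound.


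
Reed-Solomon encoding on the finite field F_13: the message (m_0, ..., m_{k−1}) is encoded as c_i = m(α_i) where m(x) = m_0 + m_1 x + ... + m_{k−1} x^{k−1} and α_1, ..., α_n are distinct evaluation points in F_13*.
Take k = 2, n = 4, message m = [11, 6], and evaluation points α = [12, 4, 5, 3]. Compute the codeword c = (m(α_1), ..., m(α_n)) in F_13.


c = [5, 9, 2, 3]

Message polynomial: m(x) = 11 + 6·x (mod 13).
For each evaluation point α_i, compute m(α_i) mod 13:
  α_1 = 12: Horner steps 6 → 5, so m(12) = 5.
  α_2 = 4: Horner steps 6 → 9, so m(4) = 9.
  α_3 = 5: Horner steps 6 → 2, so m(5) = 2.
  α_4 = 3: Horner steps 6 → 3, so m(3) = 3.
Codeword c = [5, 9, 2, 3] ∈ F_13^4.


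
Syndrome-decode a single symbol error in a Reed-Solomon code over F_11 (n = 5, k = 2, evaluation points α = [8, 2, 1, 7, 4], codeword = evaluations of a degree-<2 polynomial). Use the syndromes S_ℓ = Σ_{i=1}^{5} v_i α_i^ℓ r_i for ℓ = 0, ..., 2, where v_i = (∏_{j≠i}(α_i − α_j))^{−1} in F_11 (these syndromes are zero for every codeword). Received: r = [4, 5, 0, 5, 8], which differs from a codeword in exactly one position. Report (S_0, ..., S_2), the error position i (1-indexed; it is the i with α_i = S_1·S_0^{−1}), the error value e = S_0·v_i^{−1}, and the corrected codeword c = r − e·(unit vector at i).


S = (1, 2, 4), error at position 2, error magnitude e = 6, c = [4, 10, 0, 5, 8].

Step 1: column multipliers v_i = (∏_{j≠i}(α_i − α_j))^{−1} mod 11.
  i = 1 (α = 8): (8−2)(8−1)(8−7)(8−4) = 6·7·1·4 = 168 ≡ 3, so v_1 = 3^{−1} = 4 (mod 11).
  i = 2 (α = 2): (2−8)(2−1)(2−7)(2−4) = (−6)·1·(−5)·(−2) = −60 ≡ 6, so v_2 = 6^{−1} = 2 (mod 11).
  i = 3 (α = 1): (1−8)(1−2)(1−7)(1−4) = (−7)·(−1)·(−6)·(−3) = 126 ≡ 5, so v_3 = 5^{−1} = 9 (mod 11).
  i = 4 (α = 7): (7−8)(7−2)(7−1)(7−4) = (−1)·5·6·3 = −90 ≡ 9, so v_4 = 9^{−1} = 5 (mod 11).
  i = 5 (α = 4): (4−8)(4−2)(4−1)(4−7) = (−4)·2·3·(−3) = 72 ≡ 6, so v_5 = 6^{−1} = 2 (mod 11).
  v = [4, 2, 9, 5, 2].
Step 2: syndromes of r = [4, 5, 0, 5, 8] (all sums mod 11).
  S_0 = Σ v_i r_i = 4·4 + 2·5 + 9·0 + 5·5 + 2·8 = 67 ≡ 1.
  S_1 = Σ v_i α_i r_i = 4·8·4 + 2·2·5 + 9·1·0 + 5·7·5 + 2·4·8 = 387 ≡ 2.
  α_i^2 mod 11 = [9, 4, 1, 5, 5].
  S_2 = Σ v_i α_i^2 r_i = 4·9·4 + 2·4·5 + 9·1·0 + 5·5·5 + 2·5·8 = 389 ≡ 4.
  S = (1, 2, 4) ≠ 0, so r is not a codeword (an error is present).
Step 3: locate the error. For a single error e at position i, S_ℓ = v_i·e·α_i^ℓ, so α_err = S_1/S_0.
  S_0^{−1} = 1^{−1} = 1 (mod 11), so α_err = 2·1 = 2 ≡ 2 = α_2. Error position i = 2.
  Consistency check: S_2/S_1 = 4·6 = 24 ≡ 2 = α_err ✓ (single-error assumption holds).
Step 4: error magnitude e = S_0/v_2 = S_0·∏_{j≠2}(α_2 − α_j) = 1·6 = 6 ≡ 6 (mod 11).
Step 5: correct position 2: c_2 = r_2 − e = 5 − 6 ≡ 10 (mod 11). Hence c = [4, 10, 0, 5, 8].
  Check: interpolating c through the α_i gives m(x) = 1 + 10·x (degree < 2) with m(α_i) = c_i for every i, so c is indeed a codeword.


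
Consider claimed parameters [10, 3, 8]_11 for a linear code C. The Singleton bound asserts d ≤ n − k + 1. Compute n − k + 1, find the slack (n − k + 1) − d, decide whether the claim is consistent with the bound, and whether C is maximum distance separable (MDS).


Singleton RHS = n − k + 1 = 8, slack = 0, bound satisfied, MDS.

Singleton bound: d ≤ n − k + 1.
Here n = 10, k = 3, so n − k + 1 = 8.
Given d = 8, check d ≤ 8: YES.
Slack = (n − k + 1) − d = 0.
The code is MDS (slack = 0).
Description: the claimed parameters are [10, 3, 8]_11; such a code would be MDS (meets Singleton bound).


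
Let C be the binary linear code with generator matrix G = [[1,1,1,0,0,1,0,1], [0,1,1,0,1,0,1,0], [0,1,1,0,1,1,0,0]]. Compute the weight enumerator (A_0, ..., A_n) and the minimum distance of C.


Weight distribution: A_0 = 1, A_2 = 1, A_3 = 1, A_4 = 2, A_5 = 3. Minimum distance d = 2.

Enumerate all 2^3 = 8 messages m ∈ F_2^3.
For each, compute codeword c = mG in F_2^8, then tally its weight.
  m = 000 → c = 00000000, weight = 0.
  m = 100 → c = 11100101, weight = 5.
  m = 010 → c = 01101010, weight = 4.
  m = 110 → c = 10001111, weight = 5.
  m = 001 → c = 01101100, weight = 4.
  m = 101 → c = 10001001, weight = 3.
  m = 011 → c = 00000110, weight = 2.
  m = 111 → c = 11100011, weight = 5.
Tally weights:
  weight 0: 1 codewords.
  weight 2: 1 codewords.
  weight 3: 1 codewords.
  weight 4: 2 codewords.
  weight 5: 3 codewords.
Minimum distance d = smallest w > 0 with A_w > 0 = 2.
Sanity: Σ A_w = 8 = 2^3 = 8 ✓.


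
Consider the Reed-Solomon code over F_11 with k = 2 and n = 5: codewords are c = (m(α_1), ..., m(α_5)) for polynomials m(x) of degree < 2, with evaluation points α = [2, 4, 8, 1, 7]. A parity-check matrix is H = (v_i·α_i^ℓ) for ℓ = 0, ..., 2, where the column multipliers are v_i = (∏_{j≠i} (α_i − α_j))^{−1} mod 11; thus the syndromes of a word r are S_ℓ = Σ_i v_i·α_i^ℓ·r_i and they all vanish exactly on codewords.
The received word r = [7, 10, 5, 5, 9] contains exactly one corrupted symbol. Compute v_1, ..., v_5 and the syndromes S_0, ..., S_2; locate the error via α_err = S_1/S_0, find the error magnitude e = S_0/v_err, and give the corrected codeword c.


S = (1, 1, 1), error at position 4, error magnitude e = 5, c = [7, 10, 5, 0, 9].

Step 1: column multipliers v_i = (∏_{j≠i}(α_i − α_j))^{−1} mod 11.
  i = 1 (α = 2): (2−4)(2−8)(2−1)(2−7) = (−2)·(−6)·1·(−5) = −60 ≡ 6, so v_1 = 6^{−1} = 2 (mod 11).
  i = 2 (α = 4): (4−2)(4−8)(4−1)(4−7) = 2·(−4)·3·(−3) = 72 ≡ 6, so v_2 = 6^{−1} = 2 (mod 11).
  i = 3 (α = 8): (8−2)(8−4)(8−1)(8−7) = 6·4·7·1 = 168 ≡ 3, so v_3 = 3^{−1} = 4 (mod 11).
  i = 4 (α = 1): (1−2)(1−4)(1−8)(1−7) = (−1)·(−3)·(−7)·(−6) = 126 ≡ 5, so v_4 = 5^{−1} = 9 (mod 11).
  i = 5 (α = 7): (7−2)(7−4)(7−8)(7−1) = 5·3·(−1)·6 = −90 ≡ 9, so v_5 = 9^{−1} = 5 (mod 11).
  v = [2, 2, 4, 9, 5].
Step 2: syndromes of r = [7, 10, 5, 5, 9] (all sums mod 11).
  S_0 = Σ v_i r_i = 2·7 + 2·10 + 4·5 + 9·5 + 5·9 = 144 ≡ 1.
  S_1 = Σ v_i α_i r_i = 2·2·7 + 2·4·10 + 4·8·5 + 9·1·5 + 5·7·9 = 628 ≡ 1.
  α_i^2 mod 11 = [4, 5, 9, 1, 5].
  S_2 = Σ v_i α_i^2 r_i = 2·4·7 + 2·5·10 + 4·9·5 + 9·1·5 + 5·5·9 = 606 ≡ 1.
  S = (1, 1, 1) ≠ 0, so r is not a codeword (an error is present).
Step 3: locate the error. For a single error e at position i, S_ℓ = v_i·e·α_i^ℓ, so α_err = S_1/S_0.
  S_0^{−1} = 1^{−1} = 1 (mod 11), so α_err = 1·1 = 1 ≡ 1 = α_4. Error position i = 4.
  Consistency check: S_2/S_1 = 1·1 = 1 ≡ 1 = α_err ✓ (single-error assumption holds).
Step 4: error magnitude e = S_0/v_4 = S_0·∏_{j≠4}(α_4 − α_j) = 1·5 = 5 ≡ 5 (mod 11).
Step 5: correct position 4: c_4 = r_4 − e = 5 − 5 ≡ 0 (mod 11). Hence c = [7, 10, 5, 0, 9].
  Check: interpolating c through the α_i gives m(x) = 4 + 7·x (degree < 2) with m(α_i) = c_i for every i, so c is indeed a codeword.


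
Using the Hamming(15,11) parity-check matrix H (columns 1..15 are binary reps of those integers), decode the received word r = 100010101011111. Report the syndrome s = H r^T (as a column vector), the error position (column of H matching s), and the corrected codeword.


s = (0, 0, 0, 1)^T, error position = 1, corrected codeword c = 000010101011111

Compute s = H r^T mod 2 one row at a time:
  s_1 = 0 + 1 + 0 + 1 + 1 + 1 + 1 + 1 = 6 ≡ 0 (mod 2).
  s_2 = 0 + 1 + 0 + 1 + 1 + 1 + 1 + 1 = 6 ≡ 0 (mod 2).
  s_3 = 0 + 0 + 0 + 1 + 0 + 1 + 1 + 1 = 4 ≡ 0 (mod 2).
  s_4 = 1 + 0 + 1 + 1 + 1 + 1 + 1 + 1 = 7 ≡ 1 (mod 2).
s = (0, 0, 0, 1)^T — this equals column 1 of H (binary 0001), so error is at position 1.
Correct: flip bit 1 of r = 100010101011111 to get c = 000010101011111.


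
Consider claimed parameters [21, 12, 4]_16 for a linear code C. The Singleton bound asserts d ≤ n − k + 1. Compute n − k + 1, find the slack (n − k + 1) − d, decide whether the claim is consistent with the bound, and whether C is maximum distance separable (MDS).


Singleton RHS = n − k + 1 = 10, slack = 6, bound satisfied, not MDS.

Singleton bound: d ≤ n − k + 1.
Here n = 21, k = 12, so n − k + 1 = 10.
Given d = 4, check d ≤ 10: YES.
Slack = (n − k + 1) − d = 6.
The code is NOT MDS (slack = 6 > 0).
Description: the claimed parameters are [21, 12, 4]_16; such a code would be non-MDS.


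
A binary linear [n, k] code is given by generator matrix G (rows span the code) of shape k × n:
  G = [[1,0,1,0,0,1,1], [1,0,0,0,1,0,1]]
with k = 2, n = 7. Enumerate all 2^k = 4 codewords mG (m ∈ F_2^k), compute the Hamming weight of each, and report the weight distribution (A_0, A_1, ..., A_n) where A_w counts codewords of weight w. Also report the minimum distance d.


Weight distribution: A_0 = 1, A_3 = 2, A_4 = 1. Minimum distance d = 3.

Enumerate all 2^2 = 4 messages m ∈ F_2^2.
For each, compute codeword c = mG in F_2^7, then tally its weight.
  m = 00 → c = 0000000, weight = 0.
  m = 10 → c = 1010011, weight = 4.
  m = 01 → c = 1000101, weight = 3.
  m = 11 → c = 0010110, weight = 3.
Tally weights:
  weight 0: 1 codewords.
  weight 3: 2 codewords.
  weight 4: 1 codewords.
Minimum distance d = smallest w > 0 with A_w > 0 = 3.
Sanity: Σ A_w = 4 = 2^2 = 4 ✓.


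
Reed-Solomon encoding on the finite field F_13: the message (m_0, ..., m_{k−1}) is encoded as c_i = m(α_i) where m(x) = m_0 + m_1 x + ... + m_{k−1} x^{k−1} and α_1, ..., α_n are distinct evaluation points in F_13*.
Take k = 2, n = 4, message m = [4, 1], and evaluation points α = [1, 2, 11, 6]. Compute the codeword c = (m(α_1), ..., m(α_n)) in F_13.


c = [5, 6, 2, 10]

Message polynomial: m(x) = 4 + 1·x (mod 13).
For each evaluation point α_i, compute m(α_i) mod 13:
  α_1 = 1: Horner steps 1 → 5, so m(1) = 5.
  α_2 = 2: Horner steps 1 → 6, so m(2) = 6.
  α_3 = 11: Horner steps 1 → 2, so m(11) = 2.
  α_4 = 6: Horner steps 1 → 10, so m(6) = 10.
Codeword c = [5, 6, 2, 10] ∈ F_13^4.


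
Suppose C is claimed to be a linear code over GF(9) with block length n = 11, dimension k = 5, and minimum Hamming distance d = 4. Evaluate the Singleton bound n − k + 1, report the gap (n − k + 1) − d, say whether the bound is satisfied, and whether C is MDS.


Singleton RHS = n − k + 1 = 7, slack = 3, bound satisfied, not MDS.

Singleton bound: d ≤ n − k + 1.
Here n = 11, k = 5, so n − k + 1 = 7.
Given d = 4, check d ≤ 7: YES.
Slack = (n − k + 1) − d = 3.
The code is NOT MDS (slack = 3 > 0).
Description: the claimed parameters are [11, 5, 4]_9; such a code would be non-MDS.


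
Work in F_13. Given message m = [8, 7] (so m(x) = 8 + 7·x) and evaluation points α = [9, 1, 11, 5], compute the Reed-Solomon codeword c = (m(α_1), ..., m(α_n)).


c = [6, 2, 7, 4]

Message polynomial: m(x) = 8 + 7·x (mod 13).
For each evaluation point α_i, compute m(α_i) mod 13:
  α_1 = 9: Horner steps 7 → 6, so m(9) = 6.
  α_2 = 1: Horner steps 7 → 2, so m(1) = 2.
  α_3 = 11: Horner steps 7 → 7, so m(11) = 7.
  α_4 = 5: Horner steps 7 → 4, so m(5) = 4.
Codeword c = [6, 2, 7, 4] ∈ F_13^4.


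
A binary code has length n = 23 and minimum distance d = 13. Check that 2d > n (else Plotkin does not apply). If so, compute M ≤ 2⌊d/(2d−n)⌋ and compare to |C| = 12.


Plotkin bound M ≤ 8; given |C| = 12 > bound (violated).

Check applicability: 2d = 26, n = 23.
2d − n = 3 > 0, so Plotkin applies.
Compute d/(2d−n) = 13/3 ≈ 4.3333.
⌊d/(2d−n)⌋ = 4.
Plotkin bound: M ≤ 2·4 = 8.
Given |C| = 12, check: VIOLATED.
This |C| is above the Plotkin bound, so no binary code with n = 23, d = 13 and 12 codewords exists.


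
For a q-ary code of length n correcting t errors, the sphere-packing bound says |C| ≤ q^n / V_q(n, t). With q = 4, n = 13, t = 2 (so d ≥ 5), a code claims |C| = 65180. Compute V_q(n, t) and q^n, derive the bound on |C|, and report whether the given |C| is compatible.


V_q(n, t) = 742, q^n = 67108864, Hamming bound = 90443, |C| = 65180 ≤ bound (satisfied).

Step 1: Compute V_q(n, t) = Σ_{j=0}^2 C(n, j) (q−1)^j.
  j = 0: C(13,0)·(3)^0 = 1·1 = 1.
  j = 1: C(13,1)·(3)^1 = 13·3 = 39.
  j = 2: C(13,2)·(3)^2 = 78·9 = 702.
  V_q(n, t) = 1 + 39 + 702 = 742.
Step 2: q^n = 4^13 = 67108864.
Step 3: Hamming bound ⌊q^n / V_q(n,t)⌋ = ⌊67108864/742⌋ = 90443.
Step 4: Compare |C| = 65180 to 90443: satisfied.
The claimed |C| lies below the Hamming bound.


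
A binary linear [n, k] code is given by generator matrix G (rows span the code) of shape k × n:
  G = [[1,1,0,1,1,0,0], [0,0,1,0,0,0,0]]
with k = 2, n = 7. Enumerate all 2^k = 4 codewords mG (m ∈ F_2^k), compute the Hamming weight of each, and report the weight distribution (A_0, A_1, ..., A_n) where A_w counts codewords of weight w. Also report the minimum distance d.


Weight distribution: A_0 = 1, A_1 = 1, A_4 = 1, A_5 = 1. Minimum distance d = 1.

Enumerate all 2^2 = 4 messages m ∈ F_2^2.
For each, compute codeword c = mG in F_2^7, then tally its weight.
  m = 00 → c = 0000000, weight = 0.
  m = 10 → c = 1101100, weight = 4.
  m = 01 → c = 0010000, weight = 1.
  m = 11 → c = 1111100, weight = 5.
Tally weights:
  weight 0: 1 codewords.
  weight 1: 1 codewords.
  weight 4: 1 codewords.
  weight 5: 1 codewords.
Minimum distance d = smallest w > 0 with A_w > 0 = 1.
Sanity: Σ A_w = 4 = 2^2 = 4 ✓.


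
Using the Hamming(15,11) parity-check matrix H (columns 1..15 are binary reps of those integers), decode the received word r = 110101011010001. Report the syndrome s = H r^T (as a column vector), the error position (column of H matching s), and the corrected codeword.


s = (0, 1, 0, 0)^T, error position = 4, corrected codeword c = 110001011010001

Compute s = H r^T mod 2 one row at a time:
  s_1 = 1 + 1 + 0 + 1 + 0 + 0 + 0 + 1 = 4 ≡ 0 (mod 2).
  s_2 = 1 + 0 + 1 + 0 + 0 + 0 + 0 + 1 = 3 ≡ 1 (mod 2).
  s_3 = 1 + 0 + 1 + 0 + 0 + 1 + 0 + 1 = 4 ≡ 0 (mod 2).
  s_4 = 1 + 0 + 0 + 0 + 1 + 1 + 0 + 1 = 4 ≡ 0 (mod 2).
s = (0, 1, 0, 0)^T — this equals column 4 of H (binary 0100), so error is at position 4.
Correct: flip bit 4 of r = 110101011010001 to get c = 110001011010001.


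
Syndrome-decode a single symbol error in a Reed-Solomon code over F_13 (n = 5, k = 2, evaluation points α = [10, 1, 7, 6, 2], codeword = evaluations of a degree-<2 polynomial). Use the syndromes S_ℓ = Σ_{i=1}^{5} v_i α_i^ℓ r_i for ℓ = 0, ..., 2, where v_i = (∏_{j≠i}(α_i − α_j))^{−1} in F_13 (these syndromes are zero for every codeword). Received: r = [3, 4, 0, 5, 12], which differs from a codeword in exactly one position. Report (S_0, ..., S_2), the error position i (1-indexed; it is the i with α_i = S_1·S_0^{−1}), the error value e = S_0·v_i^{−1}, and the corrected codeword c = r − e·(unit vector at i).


S = (3, 4, 1), error at position 1, error magnitude e = 5, c = [11, 4, 0, 5, 12].

Step 1: column multipliers v_i = (∏_{j≠i}(α_i − α_j))^{−1} mod 13.
  i = 1 (α = 10): (10−1)(10−7)(10−6)(10−2) = 9·3·4·8 = 864 ≡ 6, so v_1 = 6^{−1} = 11 (mod 13).
  i = 2 (α = 1): (1−10)(1−7)(1−6)(1−2) = (−9)·(−6)·(−5)·(−1) = 270 ≡ 10, so v_2 = 10^{−1} = 4 (mod 13).
  i = 3 (α = 7): (7−10)(7−1)(7−6)(7−2) = (−3)·6·1·5 = −90 ≡ 1, so v_3 = 1^{−1} = 1 (mod 13).
  i = 4 (α = 6): (6−10)(6−1)(6−7)(6−2) = (−4)·5·(−1)·4 = 80 ≡ 2, so v_4 = 2^{−1} = 7 (mod 13).
  i = 5 (α = 2): (2−10)(2−1)(2−7)(2−6) = (−8)·1·(−5)·(−4) = −160 ≡ 9, so v_5 = 9^{−1} = 3 (mod 13).
  v = [11, 4, 1, 7, 3].
Step 2: syndromes of r = [3, 4, 0, 5, 12] (all sums mod 13).
  S_0 = Σ v_i r_i = 11·3 + 4·4 + 1·0 + 7·5 + 3·12 = 120 ≡ 3.
  S_1 = Σ v_i α_i r_i = 11·10·3 + 4·1·4 + 1·7·0 + 7·6·5 + 3·2·12 = 628 ≡ 4.
  α_i^2 mod 13 = [9, 1, 10, 10, 4].
  S_2 = Σ v_i α_i^2 r_i = 11·9·3 + 4·1·4 + 1·10·0 + 7·10·5 + 3·4·12 = 807 ≡ 1.
  S = (3, 4, 1) ≠ 0, so r is not a codeword (an error is present).
Step 3: locate the error. For a single error e at position i, S_ℓ = v_i·e·α_i^ℓ, so α_err = S_1/S_0.
  S_0^{−1} = 3^{−1} = 9 (mod 13), so α_err = 4·9 = 36 ≡ 10 = α_1. Error position i = 1.
  Consistency check: S_2/S_1 = 1·10 = 10 ≡ 10 = α_err ✓ (single-error assumption holds).
Step 4: error magnitude e = S_0/v_1 = S_0·∏_{j≠1}(α_1 − α_j) = 3·6 = 18 ≡ 5 (mod 13).
Step 5: correct position 1: c_1 = r_1 − e = 3 − 5 ≡ 11 (mod 13). Hence c = [11, 4, 0, 5, 12].
  Check: interpolating c through the α_i gives m(x) = 9 + 8·x (degree < 2) with m(α_i) = c_i for every i, so c is indeed a codeword.


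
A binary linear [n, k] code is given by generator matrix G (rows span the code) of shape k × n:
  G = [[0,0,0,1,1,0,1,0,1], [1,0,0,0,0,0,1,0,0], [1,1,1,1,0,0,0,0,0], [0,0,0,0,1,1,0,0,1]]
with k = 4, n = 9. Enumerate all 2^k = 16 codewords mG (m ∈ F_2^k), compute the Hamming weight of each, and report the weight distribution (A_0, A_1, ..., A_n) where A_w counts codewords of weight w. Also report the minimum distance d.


Weight distribution: A_0 = 1, A_2 = 1, A_3 = 4, A_4 = 5, A_5 = 2, A_6 = 1, A_7 = 2. Minimum distance d = 2.

Enumerate all 2^4 = 16 messages m ∈ F_2^4.
For each, compute codeword c = mG in F_2^9, then tally its weight.
  m = 0000 → c = 000000000, weight = 0.
  m = 1000 → c = 000110101, weight = 4.
  m = 0100 → c = 100000100, weight = 2.
  m = 1100 → c = 100110001, weight = 4.
  m = 0010 → c = 111100000, weight = 4.
  m = 1010 → c = 111010101, weight = 6.
  m = 0110 → c = 011100100, weight = 4.
  m = 1110 → c = 011010001, weight = 4.
  m = 0001 → c = 000011001, weight = 3.
  m = 1001 → c = 000101100, weight = 3.
  m = 0101 → c = 100011101, weight = 5.
  m = 1101 → c = 100101000, weight = 3.
  m = 0011 → c = 111111001, weight = 7.
  m = 1011 → c = 111001100, weight = 5.
  m = 0111 → c = 011111101, weight = 7.
  m = 1111 → c = 011001000, weight = 3.
Tally weights:
  weight 0: 1 codewords.
  weight 2: 1 codewords.
  weight 3: 4 codewords.
  weight 4: 5 codewords.
  weight 5: 2 codewords.
  weight 6: 1 codewords.
  weight 7: 2 codewords.
Minimum distance d = smallest w > 0 with A_w > 0 = 2.
Sanity: Σ A_w = 16 = 2^4 = 16 ✓.


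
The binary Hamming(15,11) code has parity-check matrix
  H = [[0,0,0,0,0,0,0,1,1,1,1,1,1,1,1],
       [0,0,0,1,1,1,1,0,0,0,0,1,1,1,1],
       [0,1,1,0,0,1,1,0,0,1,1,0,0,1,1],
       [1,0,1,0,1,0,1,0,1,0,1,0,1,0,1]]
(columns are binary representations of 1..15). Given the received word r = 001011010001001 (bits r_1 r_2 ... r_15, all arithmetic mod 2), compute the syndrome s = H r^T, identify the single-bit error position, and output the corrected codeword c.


s = (1, 0, 1, 1)^T, error position = 11, corrected codeword c = 001011010011001

Compute s = H r^T mod 2 one row at a time:
  s_1 = 1 + 0 + 0 + 0 + 1 + 0 + 0 + 1 = 3 ≡ 1 (mod 2).
  s_2 = 0 + 1 + 1 + 0 + 1 + 0 + 0 + 1 = 4 ≡ 0 (mod 2).
  s_3 = 0 + 1 + 1 + 0 + 0 + 0 + 0 + 1 = 3 ≡ 1 (mod 2).
  s_4 = 0 + 1 + 1 + 0 + 0 + 0 + 0 + 1 = 3 ≡ 1 (mod 2).
s = (1, 0, 1, 1)^T — this equals column 11 of H (binary 1011), so error is at position 11.
Correct: flip bit 11 of r = 001011010001001 to get c = 001011010011001.


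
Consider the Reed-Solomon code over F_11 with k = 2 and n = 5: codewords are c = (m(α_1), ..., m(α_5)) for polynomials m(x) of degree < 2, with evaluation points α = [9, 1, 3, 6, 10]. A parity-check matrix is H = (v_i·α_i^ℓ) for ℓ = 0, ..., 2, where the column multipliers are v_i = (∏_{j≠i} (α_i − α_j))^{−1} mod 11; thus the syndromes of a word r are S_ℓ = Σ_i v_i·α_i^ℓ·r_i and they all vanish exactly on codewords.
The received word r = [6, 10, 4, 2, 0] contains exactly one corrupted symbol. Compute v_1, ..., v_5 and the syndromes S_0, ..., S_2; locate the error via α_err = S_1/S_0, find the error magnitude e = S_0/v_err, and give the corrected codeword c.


S = (6, 7, 10), error at position 3, error magnitude e = 6, c = [6, 10, 9, 2, 0].

Step 1: column multipliers v_i = (∏_{j≠i}(α_i − α_j))^{−1} mod 11.
  i = 1 (α = 9): (9−1)(9−3)(9−6)(9−10) = 8·6·3·(−1) = −144 ≡ 10, so v_1 = 10^{−1} = 10 (mod 11).
  i = 2 (α = 1): (1−9)(1−3)(1−6)(1−10) = (−8)·(−2)·(−5)·(−9) = 720 ≡ 5, so v_2 = 5^{−1} = 9 (mod 11).
  i = 3 (α = 3): (3−9)(3−1)(3−6)(3−10) = (−6)·2·(−3)·(−7) = −252 ≡ 1, so v_3 = 1^{−1} = 1 (mod 11).
  i = 4 (α = 6): (6−9)(6−1)(6−3)(6−10) = (−3)·5·3·(−4) = 180 ≡ 4, so v_4 = 4^{−1} = 3 (mod 11).
  i = 5 (α = 10): (10−9)(10−1)(10−3)(10−6) = 1·9·7·4 = 252 ≡ 10, so v_5 = 10^{−1} = 10 (mod 11).
  v = [10, 9, 1, 3, 10].
Step 2: syndromes of r = [6, 10, 4, 2, 0] (all sums mod 11).
  S_0 = Σ v_i r_i = 10·6 + 9·10 + 1·4 + 3·2 + 10·0 = 160 ≡ 6.
  S_1 = Σ v_i α_i r_i = 10·9·6 + 9·1·10 + 1·3·4 + 3·6·2 + 10·10·0 = 678 ≡ 7.
  α_i^2 mod 11 = [4, 1, 9, 3, 1].
  S_2 = Σ v_i α_i^2 r_i = 10·4·6 + 9·1·10 + 1·9·4 + 3·3·2 + 10·1·0 = 384 ≡ 10.
  S = (6, 7, 10) ≠ 0, so r is not a codeword (an error is present).
Step 3: locate the error. For a single error e at position i, S_ℓ = v_i·e·α_i^ℓ, so α_err = S_1/S_0.
  S_0^{−1} = 6^{−1} = 2 (mod 11), so α_err = 7·2 = 14 ≡ 3 = α_3. Error position i = 3.
  Consistency check: S_2/S_1 = 10·8 = 80 ≡ 3 = α_err ✓ (single-error assumption holds).
Step 4: error magnitude e = S_0/v_3 = S_0·∏_{j≠3}(α_3 − α_j) = 6·1 = 6 ≡ 6 (mod 11).
Step 5: correct position 3: c_3 = r_3 − e = 4 − 6 ≡ 9 (mod 11). Hence c = [6, 10, 9, 2, 0].
  Check: interpolating c through the α_i gives m(x) = 5 + 5·x (degree < 2) with m(α_i) = c_i for every i, so c is indeed a codeword.


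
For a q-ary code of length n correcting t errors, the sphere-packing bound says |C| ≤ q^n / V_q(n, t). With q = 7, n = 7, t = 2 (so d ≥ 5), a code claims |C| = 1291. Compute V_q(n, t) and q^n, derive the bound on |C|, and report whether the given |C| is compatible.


V_q(n, t) = 799, q^n = 823543, Hamming bound = 1030, |C| = 1291 > bound (violated).

Step 1: Compute V_q(n, t) = Σ_{j=0}^2 C(n, j) (q−1)^j.
  j = 0: C(7,0)·(6)^0 = 1·1 = 1.
  j = 1: C(7,1)·(6)^1 = 7·6 = 42.
  j = 2: C(7,2)·(6)^2 = 21·36 = 756.
  V_q(n, t) = 1 + 42 + 756 = 799.
Step 2: q^n = 7^7 = 823543.
Step 3: Hamming bound ⌊q^n / V_q(n,t)⌋ = ⌊823543/799⌋ = 1030.
Step 4: Compare |C| = 1291 to 1030: violated.
The claimed |C| lies above the Hamming bound, so no 7-ary code of length 7 with d ≥ 5 can have 1291 codewords.


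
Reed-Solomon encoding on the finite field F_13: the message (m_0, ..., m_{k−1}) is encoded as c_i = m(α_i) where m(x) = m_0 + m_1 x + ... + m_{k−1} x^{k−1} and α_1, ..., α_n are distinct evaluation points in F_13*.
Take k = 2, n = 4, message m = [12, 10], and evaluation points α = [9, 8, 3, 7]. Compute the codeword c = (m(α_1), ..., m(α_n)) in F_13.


c = [11, 1, 3, 4]

Message polynomial: m(x) = 12 + 10·x (mod 13).
For each evaluation point α_i, compute m(α_i) mod 13:
  α_1 = 9: Horner steps 10 → 11, so m(9) = 11.
  α_2 = 8: Horner steps 10 → 1, so m(8) = 1.
  α_3 = 3: Horner steps 10 → 3, so m(3) = 3.
  α_4 = 7: Horner steps 10 → 4, so m(7) = 4.
Codeword c = [11, 1, 3, 4] ∈ F_13^4.


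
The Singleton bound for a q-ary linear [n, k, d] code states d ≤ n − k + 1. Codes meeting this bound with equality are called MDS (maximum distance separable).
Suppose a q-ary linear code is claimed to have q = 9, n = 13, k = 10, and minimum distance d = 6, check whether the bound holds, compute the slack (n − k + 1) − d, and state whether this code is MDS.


Singleton RHS = n − k + 1 = 4, slack = -2, bound violated (no such code; not MDS).

Singleton bound: d ≤ n − k + 1.
Here n = 13, k = 10, so n − k + 1 = 4.
Given d = 6, check d ≤ 4: NO.
Slack = (n − k + 1) − d = -2.
The slack is negative: d = 6 exceeds n − k + 1 = 4 by 2, so the Singleton bound is violated and no linear [13, 10, 6]_9 code can exist. In particular it is not MDS (MDS requires d = n − k + 1 exactly).
Description: the claimed parameters are [13, 10, 6]_9; such a code would be impossible (violates the Singleton bound).


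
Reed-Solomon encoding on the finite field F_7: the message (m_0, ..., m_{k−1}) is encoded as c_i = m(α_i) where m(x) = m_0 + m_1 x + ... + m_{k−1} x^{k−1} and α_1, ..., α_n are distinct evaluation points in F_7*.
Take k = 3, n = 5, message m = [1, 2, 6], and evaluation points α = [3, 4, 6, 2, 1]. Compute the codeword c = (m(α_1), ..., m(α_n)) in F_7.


c = [5, 0, 5, 1, 2]

Message polynomial: m(x) = 1 + 2·x + 6·x^2 (mod 7).
For each evaluation point α_i, compute m(α_i) mod 7:
  α_1 = 3: Horner steps 6 → 6 → 5, so m(3) = 5.
  α_2 = 4: Horner steps 6 → 5 → 0, so m(4) = 0.
  α_3 = 6: Horner steps 6 → 3 → 5, so m(6) = 5.
  α_4 = 2: Horner steps 6 → 0 → 1, so m(2) = 1.
  α_5 = 1: Horner steps 6 → 1 → 2, so m(1) = 2.
Codeword c = [5, 0, 5, 1, 2] ∈ F_7^5.


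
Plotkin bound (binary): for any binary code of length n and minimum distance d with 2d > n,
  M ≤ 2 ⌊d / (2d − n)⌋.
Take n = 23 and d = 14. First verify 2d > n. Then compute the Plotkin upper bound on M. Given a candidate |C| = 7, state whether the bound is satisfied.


Plotkin bound M ≤ 4; given |C| = 7 > bound (violated).

Check applicability: 2d = 28, n = 23.
2d − n = 5 > 0, so Plotkin applies.
Compute d/(2d−n) = 14/5 ≈ 2.8000.
⌊d/(2d−n)⌋ = 2.
Plotkin bound: M ≤ 2·2 = 4.
Given |C| = 7, check: VIOLATED.
This |C| is above the Plotkin bound, so no binary code with n = 23, d = 14 and 7 codewords exists.


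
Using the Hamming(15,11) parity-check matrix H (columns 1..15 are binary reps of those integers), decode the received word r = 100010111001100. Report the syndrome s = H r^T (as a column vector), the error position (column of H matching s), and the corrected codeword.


s = (0, 0, 1, 1)^T, error position = 3, corrected codeword c = 101010111001100

Compute s = H r^T mod 2 one row at a time:
  s_1 = 1 + 1 + 0 + 0 + 1 + 1 + 0 + 0 = 4 ≡ 0 (mod 2).
  s_2 = 0 + 1 + 0 + 1 + 1 + 1 + 0 + 0 = 4 ≡ 0 (mod 2).
  s_3 = 0 + 0 + 0 + 1 + 0 + 0 + 0 + 0 = 1 ≡ 1 (mod 2).
  s_4 = 1 + 0 + 1 + 1 + 1 + 0 + 1 + 0 = 5 ≡ 1 (mod 2).
s = (0, 0, 1, 1)^T — this equals column 3 of H (binary 0011), so error is at position 3.
Correct: flip bit 3 of r = 100010111001100 to get c = 101010111001100.


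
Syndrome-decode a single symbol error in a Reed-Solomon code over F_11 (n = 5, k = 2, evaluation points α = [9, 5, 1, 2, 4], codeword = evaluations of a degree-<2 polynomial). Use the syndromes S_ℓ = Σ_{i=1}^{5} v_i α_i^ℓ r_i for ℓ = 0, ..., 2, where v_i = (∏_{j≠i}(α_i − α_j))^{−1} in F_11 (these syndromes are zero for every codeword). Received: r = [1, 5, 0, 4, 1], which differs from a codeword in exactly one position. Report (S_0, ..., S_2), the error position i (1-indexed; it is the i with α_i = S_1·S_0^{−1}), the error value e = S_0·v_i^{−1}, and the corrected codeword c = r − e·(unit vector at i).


S = (10, 2, 7), error at position 1, error magnitude e = 2, c = [10, 5, 0, 4, 1].

Step 1: column multipliers v_i = (∏_{j≠i}(α_i − α_j))^{−1} mod 11.
  i = 1 (α = 9): (9−5)(9−1)(9−2)(9−4) = 4·8·7·5 = 1120 ≡ 9, so v_1 = 9^{−1} = 5 (mod 11).
  i = 2 (α = 5): (5−9)(5−1)(5−2)(5−4) = (−4)·4·3·1 = −48 ≡ 7, so v_2 = 7^{−1} = 8 (mod 11).
  i = 3 (α = 1): (1−9)(1−5)(1−2)(1−4) = (−8)·(−4)·(−1)·(−3) = 96 ≡ 8, so v_3 = 8^{−1} = 7 (mod 11).
  i = 4 (α = 2): (2−9)(2−5)(2−1)(2−4) = (−7)·(−3)·1·(−2) = −42 ≡ 2, so v_4 = 2^{−1} = 6 (mod 11).
  i = 5 (α = 4): (4−9)(4−5)(4−1)(4−2) = (−5)·(−1)·3·2 = 30 ≡ 8, so v_5 = 8^{−1} = 7 (mod 11).
  v = [5, 8, 7, 6, 7].
Step 2: syndromes of r = [1, 5, 0, 4, 1] (all sums mod 11).
  S_0 = Σ v_i r_i = 5·1 + 8·5 + 7·0 + 6·4 + 7·1 = 76 ≡ 10.
  S_1 = Σ v_i α_i r_i = 5·9·1 + 8·5·5 + 7·1·0 + 6·2·4 + 7·4·1 = 321 ≡ 2.
  α_i^2 mod 11 = [4, 3, 1, 4, 5].
  S_2 = Σ v_i α_i^2 r_i = 5·4·1 + 8·3·5 + 7·1·0 + 6·4·4 + 7·5·1 = 271 ≡ 7.
  S = (10, 2, 7) ≠ 0, so r is not a codeword (an error is present).
Step 3: locate the error. For a single error e at position i, S_ℓ = v_i·e·α_i^ℓ, so α_err = S_1/S_0.
  S_0^{−1} = 10^{−1} = 10 (mod 11), so α_err = 2·10 = 20 ≡ 9 = α_1. Error position i = 1.
  Consistency check: S_2/S_1 = 7·6 = 42 ≡ 9 = α_err ✓ (single-error assumption holds).
Step 4: error magnitude e = S_0/v_1 = S_0·∏_{j≠1}(α_1 − α_j) = 10·9 = 90 ≡ 2 (mod 11).
Step 5: correct position 1: c_1 = r_1 − e = 1 − 2 ≡ 10 (mod 11). Hence c = [10, 5, 0, 4, 1].
  Check: interpolating c through the α_i gives m(x) = 7 + 4·x (degree < 2) with m(α_i) = c_i for every i, so c is indeed a codeword.


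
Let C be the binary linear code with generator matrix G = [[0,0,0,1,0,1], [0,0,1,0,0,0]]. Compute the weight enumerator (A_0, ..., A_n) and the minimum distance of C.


Weight distribution: A_0 = 1, A_1 = 1, A_2 = 1, A_3 = 1. Minimum distance d = 1.

Enumerate all 2^2 = 4 messages m ∈ F_2^2.
For each, compute codeword c = mG in F_2^6, then tally its weight.
  m = 00 → c = 000000, weight = 0.
  m = 10 → c = 000101, weight = 2.
  m = 01 → c = 001000, weight = 1.
  m = 11 → c = 001101, weight = 3.
Tally weights:
  weight 0: 1 codewords.
  weight 1: 1 codewords.
  weight 2: 1 codewords.
  weight 3: 1 codewords.
Minimum distance d = smallest w > 0 with A_w > 0 = 1.
Sanity: Σ A_w = 4 = 2^2 = 4 ✓.
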